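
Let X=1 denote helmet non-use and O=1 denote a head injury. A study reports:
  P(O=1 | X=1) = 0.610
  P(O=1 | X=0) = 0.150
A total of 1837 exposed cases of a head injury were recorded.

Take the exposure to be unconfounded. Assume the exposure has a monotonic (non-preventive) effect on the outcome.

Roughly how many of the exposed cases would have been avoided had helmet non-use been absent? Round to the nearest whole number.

Let p₁ = 0.61, p₀ = 0.15.
PN = (p₁ − p₀)/p₁ = (0.61 − 0.15) / 0.61 ≈ 0.75410.
Attributable cases ≈ PN × (exposed cases) = 0.75410 × 1837 ≈ 1385.28.

about 1385 cases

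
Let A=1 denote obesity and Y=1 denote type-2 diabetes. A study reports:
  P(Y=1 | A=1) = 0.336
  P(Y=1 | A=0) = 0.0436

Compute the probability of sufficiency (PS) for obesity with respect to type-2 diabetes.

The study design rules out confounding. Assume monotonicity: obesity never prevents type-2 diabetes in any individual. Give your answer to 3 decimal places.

PS ≈ 0.306

Let p₁ = 0.336, p₀ = 0.0436.
Under exogeneity and monotonicity, PS = (p₁ − p₀) / (1 − p₀).
PS = (0.336 − 0.0436) / (1 − 0.0436) = 0.2924 / 0.9564 ≈ 0.3057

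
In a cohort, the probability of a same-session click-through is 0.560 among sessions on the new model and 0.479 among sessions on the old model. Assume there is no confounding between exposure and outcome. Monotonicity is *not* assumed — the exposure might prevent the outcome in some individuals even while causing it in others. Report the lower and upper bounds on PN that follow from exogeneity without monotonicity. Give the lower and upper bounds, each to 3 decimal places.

Let p₁ = 0.56, p₀ = 0.479.
Under exogeneity alone the bounds on PN are max{0,(p₁−p₀)/p₁} ≤ PN ≤ min{1,(1−p₀)/p₁}.
  lower = (p₁ − p₀)/p₁ = 0.081 / 0.56 ≈ 0.1446
  upper = min{1, (1 − p₀)/p₁} = 0.521 / 0.56 ≈ 0.9304

0.145 ≤ PN ≤ 0.930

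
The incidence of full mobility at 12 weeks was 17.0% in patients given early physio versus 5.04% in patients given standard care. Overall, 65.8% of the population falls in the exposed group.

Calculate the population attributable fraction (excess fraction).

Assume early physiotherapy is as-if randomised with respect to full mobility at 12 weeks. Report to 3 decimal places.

p₁ = 0.17, p₀ = 0.0504.
Overall risk P(Y=1) = π·p₁ + (1−π)·p₀ = 0.658×0.17 + 0.342×0.0504 = 0.1291.
Under exogeneity, PAF = [P(Y=1) − p₀] / P(Y=1).
PAF = (0.1291 − 0.0504) / 0.1291 ≈ 0.6096

PAF ≈ 0.610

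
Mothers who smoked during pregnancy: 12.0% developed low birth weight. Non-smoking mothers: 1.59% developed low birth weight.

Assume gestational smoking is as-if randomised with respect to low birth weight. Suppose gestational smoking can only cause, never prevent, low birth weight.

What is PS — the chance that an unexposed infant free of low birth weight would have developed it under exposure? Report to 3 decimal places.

PS ≈ 0.106

p₁ = 0.12, p₀ = 0.0159.
Under exogeneity and monotonicity, PS = (p₁ − p₀) / (1 − p₀).
PS = (0.12 − 0.0159) / (1 − 0.0159) = 0.1041 / 0.9841 ≈ 0.1058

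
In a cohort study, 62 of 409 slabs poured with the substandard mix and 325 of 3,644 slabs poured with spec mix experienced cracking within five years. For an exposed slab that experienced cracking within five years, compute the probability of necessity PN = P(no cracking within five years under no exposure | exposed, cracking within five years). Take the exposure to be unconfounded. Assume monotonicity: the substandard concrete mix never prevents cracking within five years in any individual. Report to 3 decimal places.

PN ≈ 0.412

p₁ = P(outcome | exposed) = 62/409 = 0.15159
p₀ = P(outcome | unexposed) = 325/3644 = 0.089188
Under exogeneity and monotonicity, PN = (p₁ − p₀) / p₁.
PN = (0.15159 − 0.089188) / 0.15159 = 0.062402 / 0.15159 ≈ 0.4116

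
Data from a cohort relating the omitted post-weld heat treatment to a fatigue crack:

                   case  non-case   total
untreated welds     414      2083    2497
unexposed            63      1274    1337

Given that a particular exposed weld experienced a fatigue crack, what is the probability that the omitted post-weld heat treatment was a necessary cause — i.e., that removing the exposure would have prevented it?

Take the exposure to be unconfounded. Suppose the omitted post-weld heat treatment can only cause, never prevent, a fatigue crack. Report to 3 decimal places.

p₁ = P(outcome | exposed) = 414/2497 = 0.1658
p₀ = P(outcome | unexposed) = 63/1337 = 0.04712
Under exogeneity and monotonicity, PN = (p₁ − p₀)/p₁.
PN = (0.1658 − 0.04712) / 0.1658 ≈ 0.7158

PN ≈ 0.716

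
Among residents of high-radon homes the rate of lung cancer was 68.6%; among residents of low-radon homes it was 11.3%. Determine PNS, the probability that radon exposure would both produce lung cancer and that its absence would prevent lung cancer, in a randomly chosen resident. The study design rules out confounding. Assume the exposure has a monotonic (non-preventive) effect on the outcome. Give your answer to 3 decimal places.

p₁ = 0.686, p₀ = 0.113.
Under exogeneity and monotonicity, PNS = p₁ − p₀.
PNS = 0.686 − 0.113 = 0.573

PNS ≈ 0.573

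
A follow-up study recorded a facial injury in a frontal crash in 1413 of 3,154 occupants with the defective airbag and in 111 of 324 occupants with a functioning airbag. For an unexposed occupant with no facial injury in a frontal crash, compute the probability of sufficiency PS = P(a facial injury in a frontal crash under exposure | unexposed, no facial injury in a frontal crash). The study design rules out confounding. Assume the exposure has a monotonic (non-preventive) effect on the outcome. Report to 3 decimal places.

p₁ = P(outcome | exposed) = 1413/3154 = 0.448
p₀ = P(outcome | unexposed) = 111/324 = 0.34259
Under exogeneity and monotonicity, PS = (p₁ − p₀) / (1 − p₀).
PS = (0.448 − 0.34259) / (1 − 0.34259) = 0.10541 / 0.65741 ≈ 0.1603

PS ≈ 0.160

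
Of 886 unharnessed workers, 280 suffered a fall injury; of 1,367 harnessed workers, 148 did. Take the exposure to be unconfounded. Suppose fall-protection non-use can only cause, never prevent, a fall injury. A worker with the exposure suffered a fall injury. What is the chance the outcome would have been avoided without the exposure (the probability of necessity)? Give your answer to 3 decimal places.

p₁ = P(outcome | exposed) = 280/886 = 0.31603
p₀ = P(outcome | unexposed) = 148/1367 = 0.10827
Under exogeneity and monotonicity, PN = (p₁ − p₀) / p₁.
PN = (0.31603 − 0.10827) / 0.31603 = 0.20776 / 0.31603 ≈ 0.6574

PN ≈ 0.657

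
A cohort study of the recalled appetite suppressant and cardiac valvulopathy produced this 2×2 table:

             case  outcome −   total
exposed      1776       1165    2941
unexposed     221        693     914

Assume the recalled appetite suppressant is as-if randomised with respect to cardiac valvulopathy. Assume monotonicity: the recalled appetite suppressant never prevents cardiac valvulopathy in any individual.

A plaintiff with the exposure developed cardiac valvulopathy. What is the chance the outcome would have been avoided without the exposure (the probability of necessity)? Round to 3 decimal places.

p₁ = P(outcome | exposed) = 1776/2941 = 0.60388
p₀ = P(outcome | unexposed) = 221/914 = 0.24179
Under exogeneity and monotonicity, PN = (p₁ − p₀) / p₁.
PN = (0.60388 − 0.24179) / 0.60388 = 0.36208 / 0.60388 ≈ 0.5996

PN ≈ 0.600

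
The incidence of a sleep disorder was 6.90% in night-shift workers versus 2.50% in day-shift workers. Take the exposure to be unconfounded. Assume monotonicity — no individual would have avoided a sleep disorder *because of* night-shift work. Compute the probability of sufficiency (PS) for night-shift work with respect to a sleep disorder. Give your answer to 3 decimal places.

PS ≈ 0.045

p₁ = 0.069, p₀ = 0.025.
Under exogeneity and monotonicity, PS = (p₁ − p₀) / (1 − p₀).
PS = (0.069 − 0.025) / (1 − 0.025) = 0.044 / 0.975 ≈ 0.0451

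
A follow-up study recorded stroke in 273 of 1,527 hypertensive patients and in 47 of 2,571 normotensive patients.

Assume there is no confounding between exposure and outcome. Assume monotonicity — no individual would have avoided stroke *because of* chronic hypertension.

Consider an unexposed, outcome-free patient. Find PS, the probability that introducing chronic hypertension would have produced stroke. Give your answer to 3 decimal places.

p₁ = P(outcome | exposed) = 273/1527 = 0.17878
p₀ = P(outcome | unexposed) = 47/2571 = 0.018281
Under exogeneity and monotonicity, PS = (p₁ − p₀) / (1 − p₀).
PS = (0.17878 − 0.018281) / (1 − 0.018281) = 0.1605 / 0.98172 ≈ 0.1635

PS ≈ 0.163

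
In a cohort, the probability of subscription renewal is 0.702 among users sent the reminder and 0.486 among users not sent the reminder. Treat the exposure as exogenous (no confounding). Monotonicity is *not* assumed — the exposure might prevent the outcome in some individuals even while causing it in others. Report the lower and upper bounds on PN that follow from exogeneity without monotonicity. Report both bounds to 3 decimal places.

Let p₁ = 0.702, p₀ = 0.486.
Under exogeneity alone the bounds on PN are max{0,(p₁−p₀)/p₁} ≤ PN ≤ min{1,(1−p₀)/p₁}.
  lower = (p₁ − p₀)/p₁ = 0.216 / 0.702 ≈ 0.3077
  upper = min{1, (1 − p₀)/p₁} = 0.514 / 0.702 ≈ 0.7322

0.308 ≤ PN ≤ 0.732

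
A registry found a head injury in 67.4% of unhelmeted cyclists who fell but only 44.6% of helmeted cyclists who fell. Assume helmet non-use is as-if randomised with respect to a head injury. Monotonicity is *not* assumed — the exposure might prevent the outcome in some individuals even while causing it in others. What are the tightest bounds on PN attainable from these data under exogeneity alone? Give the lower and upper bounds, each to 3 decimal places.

0.338 ≤ PN ≤ 0.822

p₁ = 0.674, p₀ = 0.446.
Under exogeneity alone the bounds on PN are max{0,(p₁−p₀)/p₁} ≤ PN ≤ min{1,(1−p₀)/p₁}.
  lower = (p₁ − p₀)/p₁ = 0.228 / 0.674 ≈ 0.3383
  upper = min{1, (1 − p₀)/p₁} = 0.554 / 0.674 ≈ 0.8220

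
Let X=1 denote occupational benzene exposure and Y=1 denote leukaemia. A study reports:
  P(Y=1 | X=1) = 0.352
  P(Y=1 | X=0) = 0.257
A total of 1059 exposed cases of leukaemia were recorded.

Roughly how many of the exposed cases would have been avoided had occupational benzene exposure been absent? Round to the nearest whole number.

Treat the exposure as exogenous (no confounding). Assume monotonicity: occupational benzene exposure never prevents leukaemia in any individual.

Let p₁ = 0.352, p₀ = 0.257.
PN = (p₁ − p₀)/p₁ = (0.352 − 0.257) / 0.352 ≈ 0.26989.
Attributable cases ≈ PN × (exposed cases) = 0.26989 × 1059 ≈ 285.81.

about 286 cases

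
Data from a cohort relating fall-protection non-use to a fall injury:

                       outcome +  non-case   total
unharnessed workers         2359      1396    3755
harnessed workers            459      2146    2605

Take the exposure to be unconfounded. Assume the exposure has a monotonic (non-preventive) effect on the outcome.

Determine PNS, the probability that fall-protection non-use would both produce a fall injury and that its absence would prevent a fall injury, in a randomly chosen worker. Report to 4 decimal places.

PNS ≈ 0.4520

p₁ = P(outcome | exposed) = 2359/3755 = 0.62823
p₀ = P(outcome | unexposed) = 459/2605 = 0.1762
Under exogeneity and monotonicity, PNS = p₁ − p₀.
PNS = 0.62823 − 0.1762 = 0.45203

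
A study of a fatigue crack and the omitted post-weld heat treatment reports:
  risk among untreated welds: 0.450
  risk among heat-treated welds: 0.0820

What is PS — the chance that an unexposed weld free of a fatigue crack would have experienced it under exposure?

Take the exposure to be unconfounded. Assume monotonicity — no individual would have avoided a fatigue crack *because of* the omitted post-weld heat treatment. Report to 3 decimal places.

PS ≈ 0.401

Let p₁ = 0.45, p₀ = 0.082.
Under exogeneity and monotonicity, PS = (p₁ − p₀) / (1 − p₀).
PS = (0.45 − 0.082) / (1 − 0.082) = 0.368 / 0.918 ≈ 0.4009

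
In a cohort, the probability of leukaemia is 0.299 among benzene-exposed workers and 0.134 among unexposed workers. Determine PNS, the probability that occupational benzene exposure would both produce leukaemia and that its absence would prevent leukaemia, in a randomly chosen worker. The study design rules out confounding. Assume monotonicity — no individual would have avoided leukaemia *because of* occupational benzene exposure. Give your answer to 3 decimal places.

Let p₁ = 0.299, p₀ = 0.134.
Under exogeneity and monotonicity, PNS = p₁ − p₀.
PNS = 0.299 − 0.134 = 0.165

PNS ≈ 0.165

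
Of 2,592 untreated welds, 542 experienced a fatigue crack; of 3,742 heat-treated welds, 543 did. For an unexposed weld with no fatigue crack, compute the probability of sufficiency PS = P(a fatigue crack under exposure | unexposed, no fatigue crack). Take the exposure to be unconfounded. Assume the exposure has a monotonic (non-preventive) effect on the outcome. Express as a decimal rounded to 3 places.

PS ≈ 0.075

p₁ = P(outcome | exposed) = 542/2592 = 0.2091
p₀ = P(outcome | unexposed) = 543/3742 = 0.14511
Under exogeneity and monotonicity, PS = (p₁ − p₀) / (1 − p₀).
PS = (0.2091 − 0.14511) / (1 − 0.14511) = 0.063995 / 0.85489 ≈ 0.0749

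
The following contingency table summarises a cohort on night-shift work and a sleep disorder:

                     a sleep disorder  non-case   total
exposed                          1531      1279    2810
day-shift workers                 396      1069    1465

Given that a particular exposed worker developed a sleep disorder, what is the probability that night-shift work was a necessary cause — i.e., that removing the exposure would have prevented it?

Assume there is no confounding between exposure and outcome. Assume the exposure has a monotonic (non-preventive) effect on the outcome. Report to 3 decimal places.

PN ≈ 0.504

p₁ = P(outcome | exposed) = 1531/2810 = 0.54484
p₀ = P(outcome | unexposed) = 396/1465 = 0.27031
Under exogeneity and monotonicity, PN = (p₁ − p₀) / p₁.
PN = (0.54484 − 0.27031) / 0.54484 = 0.27453 / 0.54484 ≈ 0.5039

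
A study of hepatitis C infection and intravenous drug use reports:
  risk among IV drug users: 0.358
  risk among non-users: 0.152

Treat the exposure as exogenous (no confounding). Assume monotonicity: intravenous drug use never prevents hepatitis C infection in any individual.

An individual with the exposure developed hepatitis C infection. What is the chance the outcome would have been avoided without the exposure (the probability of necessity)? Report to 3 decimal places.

Let p₁ = 0.358, p₀ = 0.152.
Under exogeneity and monotonicity, PN = (p₁ − p₀) / p₁.
PN = (0.358 − 0.152) / 0.358 = 0.206 / 0.358 ≈ 0.5754

PN ≈ 0.575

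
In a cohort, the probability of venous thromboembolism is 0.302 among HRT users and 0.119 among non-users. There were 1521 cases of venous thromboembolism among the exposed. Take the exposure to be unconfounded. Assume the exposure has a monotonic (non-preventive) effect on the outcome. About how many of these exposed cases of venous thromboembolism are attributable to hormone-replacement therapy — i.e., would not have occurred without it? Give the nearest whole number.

about 922 cases

Let p₁ = 0.302, p₀ = 0.119.
PN = (p₁ − p₀)/p₁ = (0.302 − 0.119) / 0.302 ≈ 0.60596.
Attributable cases ≈ PN × (exposed cases) = 0.60596 × 1521 ≈ 921.67.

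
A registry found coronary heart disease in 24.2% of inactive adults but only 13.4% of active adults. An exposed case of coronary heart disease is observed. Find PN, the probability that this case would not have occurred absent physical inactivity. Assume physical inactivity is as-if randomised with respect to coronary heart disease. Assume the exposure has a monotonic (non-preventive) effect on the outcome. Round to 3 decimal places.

PN ≈ 0.446

p₁ = 0.242, p₀ = 0.134.
Under exogeneity and monotonicity, PN = (p₁ − p₀) / p₁.
PN = (0.242 − 0.134) / 0.242 = 0.108 / 0.242 ≈ 0.4463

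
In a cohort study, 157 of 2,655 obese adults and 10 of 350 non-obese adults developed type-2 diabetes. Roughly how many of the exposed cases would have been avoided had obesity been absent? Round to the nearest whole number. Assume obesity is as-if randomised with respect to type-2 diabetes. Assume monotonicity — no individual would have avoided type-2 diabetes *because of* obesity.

p₁ = P(outcome | exposed) = 157/2655 = 0.059134
p₀ = P(outcome | unexposed) = 10/350 = 0.028571
PN = (p₁ − p₀)/p₁ = (0.059134 − 0.028571) / 0.059134 ≈ 0.51683.
Attributable cases ≈ PN × (exposed cases) = 0.51683 × 157 ≈ 81.14.

about 81 cases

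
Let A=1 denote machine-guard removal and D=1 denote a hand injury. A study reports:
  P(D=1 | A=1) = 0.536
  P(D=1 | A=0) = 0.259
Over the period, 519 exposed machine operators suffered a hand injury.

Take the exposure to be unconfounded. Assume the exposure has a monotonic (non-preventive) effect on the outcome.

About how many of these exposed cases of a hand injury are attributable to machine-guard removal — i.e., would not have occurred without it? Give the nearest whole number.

Let p₁ = 0.536, p₀ = 0.259.
PN = (p₁ − p₀)/p₁ = (0.536 − 0.259) / 0.536 ≈ 0.51679.
Attributable cases ≈ PN × (exposed cases) = 0.51679 × 519 ≈ 268.21.

about 268 cases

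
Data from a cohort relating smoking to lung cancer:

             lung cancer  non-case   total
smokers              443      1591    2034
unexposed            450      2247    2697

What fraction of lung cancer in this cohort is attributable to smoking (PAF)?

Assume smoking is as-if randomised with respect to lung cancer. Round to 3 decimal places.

PAF ≈ 0.116

p₁ = P(outcome | exposed) = 443/2034 = 0.2178
p₀ = P(outcome | unexposed) = 450/2697 = 0.16685
Exposure prevalence π = 2034/4731 = 0.42993; overall risk P(Y=1) = 0.18876.
Under exogeneity, PAF = [P(Y=1) − p₀]/P(Y=1).
PAF = (0.18876 − 0.16685) / 0.18876 ≈ 0.1160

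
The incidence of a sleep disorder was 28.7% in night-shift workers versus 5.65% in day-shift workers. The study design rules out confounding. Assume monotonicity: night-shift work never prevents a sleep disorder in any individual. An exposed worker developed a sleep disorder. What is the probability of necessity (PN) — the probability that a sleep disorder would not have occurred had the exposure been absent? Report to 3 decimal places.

p₁ = 0.287, p₀ = 0.0565.
Under exogeneity and monotonicity, PN = (p₁ − p₀) / p₁.
PN = (0.287 − 0.0565) / 0.287 = 0.2305 / 0.287 ≈ 0.8031

PN ≈ 0.803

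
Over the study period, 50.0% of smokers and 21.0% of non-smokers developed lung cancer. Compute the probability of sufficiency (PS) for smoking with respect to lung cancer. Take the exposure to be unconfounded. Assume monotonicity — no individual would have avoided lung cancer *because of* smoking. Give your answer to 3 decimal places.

PS ≈ 0.367

p₁ = 0.5, p₀ = 0.21.
Under exogeneity and monotonicity, PS = (p₁ − p₀) / (1 − p₀).
PS = (0.5 − 0.21) / (1 − 0.21) = 0.29 / 0.79 ≈ 0.3671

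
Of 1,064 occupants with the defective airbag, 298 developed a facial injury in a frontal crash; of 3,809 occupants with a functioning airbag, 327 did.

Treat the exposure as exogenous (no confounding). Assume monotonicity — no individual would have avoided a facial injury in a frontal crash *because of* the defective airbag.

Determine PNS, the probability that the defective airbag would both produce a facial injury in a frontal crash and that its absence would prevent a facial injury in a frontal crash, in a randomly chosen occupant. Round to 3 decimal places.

PNS ≈ 0.194

p₁ = P(outcome | exposed) = 298/1064 = 0.28008
p₀ = P(outcome | unexposed) = 327/3809 = 0.085849
Under exogeneity and monotonicity, PNS = p₁ − p₀.
PNS = 0.28008 − 0.085849 = 0.19423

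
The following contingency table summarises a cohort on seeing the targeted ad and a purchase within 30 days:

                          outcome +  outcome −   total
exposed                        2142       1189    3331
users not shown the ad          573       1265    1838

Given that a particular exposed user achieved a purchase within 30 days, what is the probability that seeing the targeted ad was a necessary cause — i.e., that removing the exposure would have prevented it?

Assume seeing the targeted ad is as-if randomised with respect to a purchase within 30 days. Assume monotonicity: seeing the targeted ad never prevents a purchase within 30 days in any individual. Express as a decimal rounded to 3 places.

PN ≈ 0.515

p₁ = P(outcome | exposed) = 2142/3331 = 0.64305
p₀ = P(outcome | unexposed) = 573/1838 = 0.31175
Under exogeneity and monotonicity, PN = (p₁ − p₀) / p₁.
PN = (0.64305 − 0.31175) / 0.64305 = 0.3313 / 0.64305 ≈ 0.5152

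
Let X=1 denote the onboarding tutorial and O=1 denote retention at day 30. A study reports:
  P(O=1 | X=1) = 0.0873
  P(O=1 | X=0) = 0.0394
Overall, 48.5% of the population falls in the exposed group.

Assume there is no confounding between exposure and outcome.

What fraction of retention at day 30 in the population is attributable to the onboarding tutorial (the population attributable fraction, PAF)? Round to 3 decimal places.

Let p₁ = 0.0873, p₀ = 0.0394.
Overall risk P(Y=1) = π·p₁ + (1−π)·p₀ = 0.485×0.0873 + 0.515×0.0394 = 0.062632.
Under exogeneity, PAF = [P(Y=1) − p₀] / P(Y=1).
PAF = (0.062632 − 0.0394) / 0.062632 ≈ 0.3709

PAF ≈ 0.371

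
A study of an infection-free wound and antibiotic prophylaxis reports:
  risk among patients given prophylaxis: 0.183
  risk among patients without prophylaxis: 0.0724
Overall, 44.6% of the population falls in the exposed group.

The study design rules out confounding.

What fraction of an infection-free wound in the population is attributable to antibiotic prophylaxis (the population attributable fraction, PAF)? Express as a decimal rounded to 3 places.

PAF ≈ 0.405

Let p₁ = 0.183, p₀ = 0.0724.
Overall risk P(Y=1) = π·p₁ + (1−π)·p₀ = 0.446×0.183 + 0.554×0.0724 = 0.12173.
Under exogeneity, PAF = [P(Y=1) − p₀] / P(Y=1).
PAF = (0.12173 − 0.0724) / 0.12173 ≈ 0.4052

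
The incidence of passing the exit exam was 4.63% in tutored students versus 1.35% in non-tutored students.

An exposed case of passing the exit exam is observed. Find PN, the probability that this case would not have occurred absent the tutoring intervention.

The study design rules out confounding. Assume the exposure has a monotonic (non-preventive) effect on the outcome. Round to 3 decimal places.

PN ≈ 0.708

p₁ = 0.0463, p₀ = 0.0135.
Under exogeneity and monotonicity, PN = (p₁ − p₀) / p₁.
PN = (0.0463 − 0.0135) / 0.0463 = 0.0328 / 0.0463 ≈ 0.7084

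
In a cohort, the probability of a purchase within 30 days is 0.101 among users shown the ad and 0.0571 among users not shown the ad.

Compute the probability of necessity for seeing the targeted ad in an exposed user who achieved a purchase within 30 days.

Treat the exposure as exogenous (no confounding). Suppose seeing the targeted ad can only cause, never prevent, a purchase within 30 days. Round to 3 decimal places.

PN ≈ 0.435

Let p₁ = 0.101, p₀ = 0.0571.
Under exogeneity and monotonicity, PN = (p₁ − p₀) / p₁.
PN = (0.101 − 0.0571) / 0.101 = 0.0439 / 0.101 ≈ 0.4347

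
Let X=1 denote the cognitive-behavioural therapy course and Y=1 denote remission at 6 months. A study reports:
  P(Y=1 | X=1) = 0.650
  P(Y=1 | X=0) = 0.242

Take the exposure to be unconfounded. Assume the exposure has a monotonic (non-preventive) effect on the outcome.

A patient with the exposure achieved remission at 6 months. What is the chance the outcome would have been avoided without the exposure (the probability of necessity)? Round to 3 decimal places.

Let p₁ = 0.65, p₀ = 0.242.
Under exogeneity and monotonicity, PN = (p₁ − p₀) / p₁.
PN = (0.65 − 0.242) / 0.65 = 0.408 / 0.65 ≈ 0.6277

PN ≈ 0.628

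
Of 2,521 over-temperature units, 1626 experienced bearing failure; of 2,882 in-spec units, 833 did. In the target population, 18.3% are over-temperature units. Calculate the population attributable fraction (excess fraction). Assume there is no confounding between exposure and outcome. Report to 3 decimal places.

PAF ≈ 0.184

p₁ = P(outcome | exposed) = 1626/2521 = 0.64498
p₀ = P(outcome | unexposed) = 833/2882 = 0.28904
Overall risk P(Y=1) = π·p₁ + (1−π)·p₀ = 0.183×0.64498 + 0.817×0.28904 = 0.35417.
Under exogeneity, PAF = [P(Y=1) − p₀] / P(Y=1).
PAF = (0.35417 − 0.28904) / 0.35417 ≈ 0.1839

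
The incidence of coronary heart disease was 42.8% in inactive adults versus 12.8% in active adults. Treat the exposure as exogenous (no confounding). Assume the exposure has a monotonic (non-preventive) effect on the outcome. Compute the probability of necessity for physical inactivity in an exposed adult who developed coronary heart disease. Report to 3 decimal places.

PN ≈ 0.701

p₁ = 0.428, p₀ = 0.128.
Under exogeneity and monotonicity, PN = (p₁ − p₀) / p₁.
PN = (0.428 − 0.128) / 0.428 = 0.3 / 0.428 ≈ 0.7009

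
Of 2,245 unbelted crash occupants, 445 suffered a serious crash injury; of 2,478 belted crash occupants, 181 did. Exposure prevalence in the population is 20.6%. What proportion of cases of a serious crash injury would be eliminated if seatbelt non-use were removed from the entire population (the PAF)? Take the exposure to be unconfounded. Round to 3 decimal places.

PAF ≈ 0.261

p₁ = P(outcome | exposed) = 445/2245 = 0.19822
p₀ = P(outcome | unexposed) = 181/2478 = 0.073043
Overall risk P(Y=1) = π·p₁ + (1−π)·p₀ = 0.206×0.19822 + 0.794×0.073043 = 0.098829.
Under exogeneity, PAF = [P(Y=1) − p₀] / P(Y=1).
PAF = (0.098829 − 0.073043) / 0.098829 ≈ 0.2609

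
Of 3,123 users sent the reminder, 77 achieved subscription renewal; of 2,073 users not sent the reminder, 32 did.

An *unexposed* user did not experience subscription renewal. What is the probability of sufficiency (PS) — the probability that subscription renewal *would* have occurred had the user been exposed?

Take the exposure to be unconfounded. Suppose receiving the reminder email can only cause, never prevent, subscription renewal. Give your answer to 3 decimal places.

PS ≈ 0.009

p₁ = P(outcome | exposed) = 77/3123 = 0.024656
p₀ = P(outcome | unexposed) = 32/2073 = 0.015437
Under exogeneity and monotonicity, PS = (p₁ − p₀) / (1 − p₀).
PS = (0.024656 − 0.015437) / (1 − 0.015437) = 0.0092192 / 0.98456 ≈ 0.0094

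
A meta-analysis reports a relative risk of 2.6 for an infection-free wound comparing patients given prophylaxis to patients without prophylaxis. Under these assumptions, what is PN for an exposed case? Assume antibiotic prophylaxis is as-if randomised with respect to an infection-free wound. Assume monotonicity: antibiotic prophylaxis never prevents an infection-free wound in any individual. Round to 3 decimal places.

PN ≈ 0.615

Under exogeneity and monotonicity, PN = (RR − 1) / RR = 1 − 1/RR.
PN = (2.6 − 1) / 2.6 = 1.6 / 2.6 ≈ 0.6154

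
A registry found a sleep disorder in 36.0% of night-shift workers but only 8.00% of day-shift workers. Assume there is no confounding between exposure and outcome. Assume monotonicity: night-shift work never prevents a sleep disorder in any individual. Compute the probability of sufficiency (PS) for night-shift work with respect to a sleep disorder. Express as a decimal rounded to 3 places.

PS ≈ 0.304

p₁ = 0.36, p₀ = 0.08.
Under exogeneity and monotonicity, PS = (p₁ − p₀) / (1 − p₀).
PS = (0.36 − 0.08) / (1 − 0.08) = 0.28 / 0.92 ≈ 0.3043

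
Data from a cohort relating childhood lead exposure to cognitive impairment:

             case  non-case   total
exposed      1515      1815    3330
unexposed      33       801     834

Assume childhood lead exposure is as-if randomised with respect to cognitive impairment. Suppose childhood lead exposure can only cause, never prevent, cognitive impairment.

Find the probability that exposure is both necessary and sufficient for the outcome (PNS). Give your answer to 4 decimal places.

PNS ≈ 0.4154

p₁ = P(outcome | exposed) = 1515/3330 = 0.45495
p₀ = P(outcome | unexposed) = 33/834 = 0.039568
Under exogeneity and monotonicity, PNS = p₁ − p₀.
PNS = 0.45495 − 0.039568 = 0.41539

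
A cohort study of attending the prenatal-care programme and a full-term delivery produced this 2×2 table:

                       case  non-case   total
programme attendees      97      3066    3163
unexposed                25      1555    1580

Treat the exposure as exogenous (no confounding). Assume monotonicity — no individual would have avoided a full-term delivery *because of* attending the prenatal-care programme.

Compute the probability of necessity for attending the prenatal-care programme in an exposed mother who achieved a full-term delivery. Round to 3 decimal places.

p₁ = P(outcome | exposed) = 97/3163 = 0.030667
p₀ = P(outcome | unexposed) = 25/1580 = 0.015823
Under exogeneity and monotonicity, PN = (p₁ − p₀)/p₁.
PN = (0.030667 − 0.015823) / 0.030667 ≈ 0.4840

PN ≈ 0.484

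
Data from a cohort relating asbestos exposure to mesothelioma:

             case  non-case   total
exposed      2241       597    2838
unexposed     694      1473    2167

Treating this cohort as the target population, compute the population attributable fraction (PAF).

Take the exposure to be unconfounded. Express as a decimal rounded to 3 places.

PAF ≈ 0.454

p₁ = P(outcome | exposed) = 2241/2838 = 0.78964
p₀ = P(outcome | unexposed) = 694/2167 = 0.32026
Exposure prevalence π = 2838/5005 = 0.56703; overall risk P(Y=1) = 0.58641.
Under exogeneity, PAF = [P(Y=1) − p₀]/P(Y=1).
PAF = (0.58641 − 0.32026) / 0.58641 ≈ 0.4539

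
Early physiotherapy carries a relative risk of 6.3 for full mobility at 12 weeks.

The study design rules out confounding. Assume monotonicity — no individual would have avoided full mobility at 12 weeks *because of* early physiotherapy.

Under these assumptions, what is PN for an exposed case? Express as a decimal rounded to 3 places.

Under exogeneity and monotonicity, PN = (RR − 1) / RR = 1 − 1/RR.
PN = (6.3 − 1) / 6.3 = 5.3 / 6.3 ≈ 0.8413

PN ≈ 0.841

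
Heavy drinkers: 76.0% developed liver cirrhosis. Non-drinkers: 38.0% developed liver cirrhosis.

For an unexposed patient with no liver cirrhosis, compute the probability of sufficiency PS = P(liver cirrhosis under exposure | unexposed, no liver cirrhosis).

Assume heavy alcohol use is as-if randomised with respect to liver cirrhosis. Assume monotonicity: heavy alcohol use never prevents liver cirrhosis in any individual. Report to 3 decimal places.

p₁ = 0.76, p₀ = 0.38.
Under exogeneity and monotonicity, PS = (p₁ − p₀) / (1 − p₀).
PS = (0.76 − 0.38) / (1 − 0.38) = 0.38 / 0.62 ≈ 0.6129

PS ≈ 0.613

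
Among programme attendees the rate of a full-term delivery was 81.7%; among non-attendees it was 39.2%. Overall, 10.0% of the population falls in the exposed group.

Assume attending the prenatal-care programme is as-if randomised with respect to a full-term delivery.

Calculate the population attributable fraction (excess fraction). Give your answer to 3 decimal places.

PAF ≈ 0.098

p₁ = 0.817, p₀ = 0.392.
Overall risk P(Y=1) = π·p₁ + (1−π)·p₀ = 0.1×0.817 + 0.9×0.392 = 0.4345.
Under exogeneity, PAF = [P(Y=1) − p₀] / P(Y=1).
PAF = (0.4345 − 0.392) / 0.4345 ≈ 0.0978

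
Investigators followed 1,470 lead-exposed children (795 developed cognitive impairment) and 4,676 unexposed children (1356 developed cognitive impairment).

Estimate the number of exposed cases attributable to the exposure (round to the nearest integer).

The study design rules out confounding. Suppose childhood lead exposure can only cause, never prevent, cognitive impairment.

about 369 cases

p₁ = P(outcome | exposed) = 795/1470 = 0.54082
p₀ = P(outcome | unexposed) = 1356/4676 = 0.28999
PN = (p₁ − p₀)/p₁ = (0.54082 − 0.28999) / 0.54082 ≈ 0.46379.
Attributable cases ≈ PN × (exposed cases) = 0.46379 × 795 ≈ 368.71.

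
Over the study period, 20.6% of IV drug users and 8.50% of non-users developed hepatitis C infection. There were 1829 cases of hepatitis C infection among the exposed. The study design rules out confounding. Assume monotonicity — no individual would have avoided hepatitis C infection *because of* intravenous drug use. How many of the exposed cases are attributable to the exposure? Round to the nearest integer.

p₁ = 0.206, p₀ = 0.085.
PN = (p₁ − p₀)/p₁ = (0.206 − 0.085) / 0.206 ≈ 0.58738.
Attributable cases ≈ PN × (exposed cases) = 0.58738 × 1829 ≈ 1074.32.

about 1074 cases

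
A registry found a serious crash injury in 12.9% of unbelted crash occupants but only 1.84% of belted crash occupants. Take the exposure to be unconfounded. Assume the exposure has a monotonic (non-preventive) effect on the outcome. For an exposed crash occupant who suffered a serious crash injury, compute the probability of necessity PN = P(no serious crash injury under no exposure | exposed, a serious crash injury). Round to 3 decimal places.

PN ≈ 0.857

p₁ = 0.129, p₀ = 0.0184.
Under exogeneity and monotonicity, PN = (p₁ − p₀) / p₁.
PN = (0.129 − 0.0184) / 0.129 = 0.1106 / 0.129 ≈ 0.8574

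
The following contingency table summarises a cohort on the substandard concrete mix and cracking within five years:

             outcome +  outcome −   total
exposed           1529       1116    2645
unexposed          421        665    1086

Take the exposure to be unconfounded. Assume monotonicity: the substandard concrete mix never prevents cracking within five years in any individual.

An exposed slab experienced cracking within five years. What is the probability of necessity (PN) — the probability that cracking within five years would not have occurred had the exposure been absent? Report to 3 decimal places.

PN ≈ 0.329

p₁ = P(outcome | exposed) = 1529/2645 = 0.57807
p₀ = P(outcome | unexposed) = 421/1086 = 0.38766
Under exogeneity and monotonicity, PN = (p₁ − p₀)/p₁.
PN = (0.57807 − 0.38766) / 0.57807 ≈ 0.3294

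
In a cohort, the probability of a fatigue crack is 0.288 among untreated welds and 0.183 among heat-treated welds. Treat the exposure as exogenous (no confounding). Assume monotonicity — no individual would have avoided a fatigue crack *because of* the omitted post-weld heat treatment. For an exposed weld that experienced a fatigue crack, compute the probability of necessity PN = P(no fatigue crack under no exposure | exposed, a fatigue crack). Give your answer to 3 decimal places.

Let p₁ = 0.288, p₀ = 0.183.
Under exogeneity and monotonicity, PN = (p₁ − p₀) / p₁.
PN = (0.288 − 0.183) / 0.288 = 0.105 / 0.288 ≈ 0.3646

PN ≈ 0.365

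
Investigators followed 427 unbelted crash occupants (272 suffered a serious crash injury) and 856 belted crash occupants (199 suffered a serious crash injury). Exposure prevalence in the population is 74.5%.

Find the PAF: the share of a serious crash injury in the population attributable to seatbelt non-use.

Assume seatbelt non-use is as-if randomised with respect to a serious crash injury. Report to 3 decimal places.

p₁ = P(outcome | exposed) = 272/427 = 0.637
p₀ = P(outcome | unexposed) = 199/856 = 0.23248
Overall risk P(Y=1) = π·p₁ + (1−π)·p₀ = 0.745×0.637 + 0.255×0.23248 = 0.53385.
Under exogeneity, PAF = [P(Y=1) − p₀] / P(Y=1).
PAF = (0.53385 − 0.23248) / 0.53385 ≈ 0.5645

PAF ≈ 0.565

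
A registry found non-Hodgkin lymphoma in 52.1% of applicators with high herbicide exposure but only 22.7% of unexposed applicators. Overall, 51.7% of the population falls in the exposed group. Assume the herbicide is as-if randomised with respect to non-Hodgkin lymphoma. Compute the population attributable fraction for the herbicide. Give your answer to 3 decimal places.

p₁ = 0.521, p₀ = 0.227.
Overall risk P(Y=1) = π·p₁ + (1−π)·p₀ = 0.517×0.521 + 0.483×0.227 = 0.379.
Under exogeneity, PAF = [P(Y=1) − p₀] / P(Y=1).
PAF = (0.379 − 0.227) / 0.379 ≈ 0.4011

PAF ≈ 0.401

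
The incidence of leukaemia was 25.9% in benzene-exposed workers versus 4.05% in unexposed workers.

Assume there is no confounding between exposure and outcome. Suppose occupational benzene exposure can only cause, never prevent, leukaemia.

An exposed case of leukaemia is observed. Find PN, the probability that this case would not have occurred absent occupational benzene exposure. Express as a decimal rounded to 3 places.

p₁ = 0.259, p₀ = 0.0405.
Under exogeneity and monotonicity, PN = (p₁ − p₀) / p₁.
PN = (0.259 − 0.0405) / 0.259 = 0.2185 / 0.259 ≈ 0.8436

PN ≈ 0.844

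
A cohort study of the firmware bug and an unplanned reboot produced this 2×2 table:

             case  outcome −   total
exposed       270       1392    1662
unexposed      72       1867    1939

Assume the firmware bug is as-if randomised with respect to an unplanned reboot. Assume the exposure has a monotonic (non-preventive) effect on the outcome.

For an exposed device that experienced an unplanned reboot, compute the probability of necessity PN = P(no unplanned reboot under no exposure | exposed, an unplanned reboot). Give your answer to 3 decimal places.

p₁ = P(outcome | exposed) = 270/1662 = 0.16245
p₀ = P(outcome | unexposed) = 72/1939 = 0.037133
Under exogeneity and monotonicity, PN = (p₁ − p₀)/p₁.
PN = (0.16245 − 0.037133) / 0.16245 ≈ 0.7714

PN ≈ 0.771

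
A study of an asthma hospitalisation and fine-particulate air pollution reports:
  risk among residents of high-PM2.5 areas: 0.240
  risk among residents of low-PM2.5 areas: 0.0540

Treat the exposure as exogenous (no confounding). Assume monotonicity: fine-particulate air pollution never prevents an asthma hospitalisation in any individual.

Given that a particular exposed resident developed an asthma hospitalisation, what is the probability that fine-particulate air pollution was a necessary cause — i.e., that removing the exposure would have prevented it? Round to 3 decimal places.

PN ≈ 0.775

Let p₁ = 0.24, p₀ = 0.054.
Under exogeneity and monotonicity, PN = (p₁ − p₀) / p₁.
PN = (0.24 − 0.054) / 0.24 = 0.186 / 0.24 ≈ 0.7750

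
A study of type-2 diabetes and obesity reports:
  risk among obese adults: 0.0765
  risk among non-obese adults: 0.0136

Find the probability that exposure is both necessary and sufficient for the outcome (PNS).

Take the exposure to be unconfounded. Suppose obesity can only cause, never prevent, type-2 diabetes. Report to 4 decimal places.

Let p₁ = 0.0765, p₀ = 0.0136.
Under exogeneity and monotonicity, PNS = p₁ − p₀.
PNS = 0.0765 − 0.0136 = 0.0629

PNS ≈ 0.0629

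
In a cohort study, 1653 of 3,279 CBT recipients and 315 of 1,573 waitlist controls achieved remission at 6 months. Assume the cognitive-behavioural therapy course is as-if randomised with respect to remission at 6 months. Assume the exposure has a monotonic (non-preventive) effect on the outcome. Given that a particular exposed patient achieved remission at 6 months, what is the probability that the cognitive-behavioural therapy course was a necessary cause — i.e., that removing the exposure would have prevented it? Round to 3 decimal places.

PN ≈ 0.603

p₁ = P(outcome | exposed) = 1653/3279 = 0.50412
p₀ = P(outcome | unexposed) = 315/1573 = 0.20025
Under exogeneity and monotonicity, PN = (p₁ − p₀) / p₁.
PN = (0.50412 − 0.20025) / 0.50412 = 0.30386 / 0.50412 ≈ 0.6028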